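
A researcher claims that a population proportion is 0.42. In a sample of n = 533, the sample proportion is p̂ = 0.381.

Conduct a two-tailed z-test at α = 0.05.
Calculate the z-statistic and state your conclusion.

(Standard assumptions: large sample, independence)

Answer: z = -1.8243, fail to reject H₀

Derivation:
H₀: p = 0.42, H₁: p ≠ 0.42
Standard error: SE = √(p₀(1-p₀)/n) = √(0.42×0.58/533) = 0.021378
z-statistic: z = (p̂ - p₀)/SE = (0.381 - 0.42)/0.021378 = -1.8243
Critical value: z_0.025 = ±1.960
p-value = 0.0681
Decision: fail to reject H₀ at α = 0.05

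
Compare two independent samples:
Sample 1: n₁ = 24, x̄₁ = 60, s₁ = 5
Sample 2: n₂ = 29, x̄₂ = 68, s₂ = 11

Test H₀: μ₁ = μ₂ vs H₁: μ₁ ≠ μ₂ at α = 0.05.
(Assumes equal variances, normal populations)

Answer: t = -3.2888, reject H₀

Derivation:
Pooled variance: s²_p = [23×5² + 28×11²]/(51) = 77.7059
s_p = 8.8151
SE = s_p×√(1/n₁ + 1/n₂) = 8.8151×√(1/24 + 1/29) = 2.4325
t = (x̄₁ - x̄₂)/SE = (60 - 68)/2.4325 = -3.2888
df = 51, t-critical = ±2.008
Decision: reject H₀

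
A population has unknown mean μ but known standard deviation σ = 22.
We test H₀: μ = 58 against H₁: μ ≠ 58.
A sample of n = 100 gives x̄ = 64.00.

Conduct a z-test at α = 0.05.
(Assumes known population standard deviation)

Standard error: SE = σ/√n = 22/√100 = 2.2000
z-statistic: z = (x̄ - μ₀)/SE = (64.00 - 58)/2.2000 = 2.7273
Critical value: ±1.960
p-value = 0.0064
Decision: reject H₀

Answer: z = 2.7273, reject H₀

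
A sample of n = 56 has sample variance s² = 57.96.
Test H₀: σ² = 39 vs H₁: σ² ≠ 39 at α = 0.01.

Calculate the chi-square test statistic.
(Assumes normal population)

Answer: χ² = 81.7385, fail to reject H₀

Derivation:
df = n - 1 = 55
χ² = (n-1)s²/σ₀² = 55×57.96/39 = 81.7385
Critical values: χ²_{0.995,55} = 31.735, χ²_{0.005,55} = 85.749
Rejection region: χ² < 31.735 or χ² > 85.749
Decision: fail to reject H₀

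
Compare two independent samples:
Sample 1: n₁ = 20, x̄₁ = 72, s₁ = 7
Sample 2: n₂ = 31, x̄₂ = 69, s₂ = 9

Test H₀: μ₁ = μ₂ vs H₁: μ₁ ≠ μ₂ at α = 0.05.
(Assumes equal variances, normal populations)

Pooled variance: s²_p = [19×7² + 30×9²]/(49) = 68.5918
s_p = 8.2820
SE = s_p×√(1/n₁ + 1/n₂) = 8.2820×√(1/20 + 1/31) = 2.3753
t = (x̄₁ - x̄₂)/SE = (72 - 69)/2.3753 = 1.2630
df = 49, t-critical = ±2.010
Decision: fail to reject H₀

Answer: t = 1.2630, fail to reject H₀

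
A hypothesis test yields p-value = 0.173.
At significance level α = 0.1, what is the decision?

Compare p-value to α:
0.173 ≥ 0.1
Decision: fail to reject H₀

Answer: fail to reject H₀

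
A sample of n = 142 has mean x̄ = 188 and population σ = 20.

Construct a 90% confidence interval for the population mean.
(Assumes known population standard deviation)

Confidence level: 90%, α = 0.1
z_0.05 = 1.645
SE = σ/√n = 20/√142 = 1.6784
Margin of error = 1.645 × 1.6784 = 2.7610
CI: x̄ ± margin = 188 ± 2.7610
CI: (185.2390, 190.7610)

Answer: (185.2390, 190.7610)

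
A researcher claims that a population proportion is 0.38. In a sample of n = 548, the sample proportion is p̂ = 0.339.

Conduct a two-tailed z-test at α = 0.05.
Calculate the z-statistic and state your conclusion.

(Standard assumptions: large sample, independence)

H₀: p = 0.38, H₁: p ≠ 0.38
Standard error: SE = √(p₀(1-p₀)/n) = √(0.38×0.62/548) = 0.020735
z-statistic: z = (p̂ - p₀)/SE = (0.339 - 0.38)/0.020735 = -1.9773
Critical value: z_0.025 = ±1.960
p-value = 0.0480
Decision: reject H₀ at α = 0.05

Answer: z = -1.9773, reject H₀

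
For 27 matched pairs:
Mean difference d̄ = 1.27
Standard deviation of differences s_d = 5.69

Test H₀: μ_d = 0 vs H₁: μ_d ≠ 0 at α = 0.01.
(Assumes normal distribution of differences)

Answer: t = 1.1598, fail to reject H₀

Derivation:
df = n - 1 = 26
SE = s_d/√n = 5.69/√27 = 1.0950
t = d̄/SE = 1.27/1.0950 = 1.1598
Critical value: t_{0.005,26} = ±2.779
p-value ≈ 0.2567
Decision: fail to reject H₀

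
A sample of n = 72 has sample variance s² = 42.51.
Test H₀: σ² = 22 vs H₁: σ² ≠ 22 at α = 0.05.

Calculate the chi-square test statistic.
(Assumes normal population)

df = n - 1 = 71
χ² = (n-1)s²/σ₀² = 71×42.51/22 = 137.1914
Critical values: χ²_{0.975,71} = 49.592, χ²_{0.025,71} = 96.189
Rejection region: χ² < 49.592 or χ² > 96.189
Decision: reject H₀

Answer: χ² = 137.1914, reject H₀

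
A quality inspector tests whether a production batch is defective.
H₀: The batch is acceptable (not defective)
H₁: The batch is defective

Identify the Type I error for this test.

A Type I error (probability α) occurs when we reject a true H₀.
A Type II error (probability β) occurs when we fail to reject a false H₀.

Answer: Rejecting an acceptable batch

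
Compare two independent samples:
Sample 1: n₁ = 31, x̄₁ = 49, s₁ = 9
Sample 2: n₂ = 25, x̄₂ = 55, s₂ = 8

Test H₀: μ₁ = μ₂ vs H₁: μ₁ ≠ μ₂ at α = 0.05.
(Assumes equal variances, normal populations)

Answer: t = -2.6045, reject H₀

Derivation:
Pooled variance: s²_p = [30×9² + 24×8²]/(54) = 73.4444
s_p = 8.5700
SE = s_p×√(1/n₁ + 1/n₂) = 8.5700×√(1/31 + 1/25) = 2.3037
t = (x̄₁ - x̄₂)/SE = (49 - 55)/2.3037 = -2.6045
df = 54, t-critical = ±2.005
Decision: reject H₀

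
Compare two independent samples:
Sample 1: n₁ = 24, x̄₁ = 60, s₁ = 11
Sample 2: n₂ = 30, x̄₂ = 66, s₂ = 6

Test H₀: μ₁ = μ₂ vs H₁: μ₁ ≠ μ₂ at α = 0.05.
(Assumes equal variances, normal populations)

Pooled variance: s²_p = [23×11² + 29×6²]/(52) = 73.5962
s_p = 8.5788
SE = s_p×√(1/n₁ + 1/n₂) = 8.5788×√(1/24 + 1/30) = 2.3494
t = (x̄₁ - x̄₂)/SE = (60 - 66)/2.3494 = -2.5538
df = 52, t-critical = ±2.007
Decision: reject H₀

Answer: t = -2.5538, reject H₀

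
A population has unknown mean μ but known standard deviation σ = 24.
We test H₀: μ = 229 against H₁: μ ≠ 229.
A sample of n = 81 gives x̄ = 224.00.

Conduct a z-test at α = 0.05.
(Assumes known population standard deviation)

Answer: z = -1.8750, fail to reject H₀

Derivation:
Standard error: SE = σ/√n = 24/√81 = 2.6667
z-statistic: z = (x̄ - μ₀)/SE = (224.00 - 229)/2.6667 = -1.8750
Critical value: ±1.960
p-value = 0.0608
Decision: fail to reject H₀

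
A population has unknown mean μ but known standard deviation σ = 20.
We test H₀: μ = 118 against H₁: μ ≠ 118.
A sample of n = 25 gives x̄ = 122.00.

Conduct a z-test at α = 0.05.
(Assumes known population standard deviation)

Answer: z = 1.0000, fail to reject H₀

Derivation:
Standard error: SE = σ/√n = 20/√25 = 4.0000
z-statistic: z = (x̄ - μ₀)/SE = (122.00 - 118)/4.0000 = 1.0000
Critical value: ±1.960
p-value = 0.3173
Decision: fail to reject H₀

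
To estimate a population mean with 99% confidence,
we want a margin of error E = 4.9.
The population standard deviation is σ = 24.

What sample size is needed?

Answer: n = 160

Derivation:
z_0.005 = 2.576
n = (z×σ/E)² = (2.576×24/4.9)²
n = 159.1923
Round up: n = 160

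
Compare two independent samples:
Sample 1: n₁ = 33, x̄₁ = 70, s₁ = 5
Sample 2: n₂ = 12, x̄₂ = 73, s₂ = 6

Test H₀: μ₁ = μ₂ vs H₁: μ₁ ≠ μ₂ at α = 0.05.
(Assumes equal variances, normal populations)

Answer: t = -1.6875, fail to reject H₀

Derivation:
Pooled variance: s²_p = [32×5² + 11×6²]/(43) = 27.8140
s_p = 5.2739
SE = s_p×√(1/n₁ + 1/n₂) = 5.2739×√(1/33 + 1/12) = 1.7778
t = (x̄₁ - x̄₂)/SE = (70 - 73)/1.7778 = -1.6875
df = 43, t-critical = ±2.017
Decision: fail to reject H₀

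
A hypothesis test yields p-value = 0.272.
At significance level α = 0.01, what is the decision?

Answer: fail to reject H₀

Derivation:
Compare p-value to α:
0.272 ≥ 0.01
Decision: fail to reject H₀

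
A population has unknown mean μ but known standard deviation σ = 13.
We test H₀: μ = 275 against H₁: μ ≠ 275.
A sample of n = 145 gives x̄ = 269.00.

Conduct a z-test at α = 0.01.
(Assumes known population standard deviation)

Answer: z = -5.5576, reject H₀

Derivation:
Standard error: SE = σ/√n = 13/√145 = 1.0796
z-statistic: z = (x̄ - μ₀)/SE = (269.00 - 275)/1.0796 = -5.5576
Critical value: ±2.576
p-value < 0.0001
Decision: reject H₀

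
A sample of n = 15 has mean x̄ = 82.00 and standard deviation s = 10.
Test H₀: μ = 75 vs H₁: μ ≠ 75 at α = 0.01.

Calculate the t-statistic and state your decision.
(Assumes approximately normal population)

Answer: t = 2.7111, fail to reject H₀

Derivation:
df = n - 1 = 14
SE = s/√n = 10/√15 = 2.5820
t = (x̄ - μ₀)/SE = (82.00 - 75)/2.5820 = 2.7111
Critical value: t_{0.005,14} = ±2.977
p-value ≈ 0.0169
Decision: fail to reject H₀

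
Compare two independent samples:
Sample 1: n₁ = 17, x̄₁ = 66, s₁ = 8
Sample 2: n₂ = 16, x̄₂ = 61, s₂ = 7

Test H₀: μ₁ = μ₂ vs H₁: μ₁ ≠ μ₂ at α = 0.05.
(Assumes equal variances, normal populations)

Pooled variance: s²_p = [16×8² + 15×7²]/(31) = 56.7419
s_p = 7.5327
SE = s_p×√(1/n₁ + 1/n₂) = 7.5327×√(1/17 + 1/16) = 2.6238
t = (x̄₁ - x̄₂)/SE = (66 - 61)/2.6238 = 1.9056
df = 31, t-critical = ±2.040
Decision: fail to reject H₀

Answer: t = 1.9056, fail to reject H₀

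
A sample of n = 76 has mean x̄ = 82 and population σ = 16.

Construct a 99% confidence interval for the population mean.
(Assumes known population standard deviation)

Confidence level: 99%, α = 0.01
z_0.005 = 2.576
SE = σ/√n = 16/√76 = 1.8353
Margin of error = 2.576 × 1.8353 = 4.7277
CI: x̄ ± margin = 82 ± 4.7277
CI: (77.2723, 86.7277)

Answer: (77.2723, 86.7277)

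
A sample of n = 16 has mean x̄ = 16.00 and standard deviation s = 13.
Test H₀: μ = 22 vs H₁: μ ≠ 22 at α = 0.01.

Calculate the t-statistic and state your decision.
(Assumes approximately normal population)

Answer: t = -1.8462, fail to reject H₀

Derivation:
df = n - 1 = 15
SE = s/√n = 13/√16 = 3.2500
t = (x̄ - μ₀)/SE = (16.00 - 22)/3.2500 = -1.8462
Critical value: t_{0.005,15} = ±2.947
p-value ≈ 0.0847
Decision: fail to reject H₀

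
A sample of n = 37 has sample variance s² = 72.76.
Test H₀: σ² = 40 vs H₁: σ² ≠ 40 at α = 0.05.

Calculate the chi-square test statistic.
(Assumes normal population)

df = n - 1 = 36
χ² = (n-1)s²/σ₀² = 36×72.76/40 = 65.4840
Critical values: χ²_{0.975,36} = 21.336, χ²_{0.025,36} = 54.437
Rejection region: χ² < 21.336 or χ² > 54.437
Decision: reject H₀

Answer: χ² = 65.4840, reject H₀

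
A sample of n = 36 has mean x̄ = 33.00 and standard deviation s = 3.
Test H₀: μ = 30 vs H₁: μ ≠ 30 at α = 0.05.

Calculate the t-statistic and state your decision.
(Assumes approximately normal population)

Answer: t = 6.0000, reject H₀

Derivation:
df = n - 1 = 35
SE = s/√n = 3/√36 = 0.5000
t = (x̄ - μ₀)/SE = (33.00 - 30)/0.5000 = 6.0000
Critical value: t_{0.025,35} = ±2.030
p-value < 0.0001
Decision: reject H₀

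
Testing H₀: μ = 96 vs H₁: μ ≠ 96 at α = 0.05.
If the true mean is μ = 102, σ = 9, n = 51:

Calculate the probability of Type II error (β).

SE = σ/√n = 9/√51 = 1.2603
Critical values: μ₀ ± z_0.025×SE = 96 ± 1.960×1.2603
Acceptance region: (93.5298, 98.4702)
Under H₁ (μ = 102): z_high = (98.4702 - 102)/1.2603 = -2.8008, z_low = (93.5298 - 102)/1.2603 = -6.7208
β = P(not reject | H₁) = Φ(-2.8008) - Φ(-6.7208) ≈ 0.0025

Answer: β ≈ 0.0025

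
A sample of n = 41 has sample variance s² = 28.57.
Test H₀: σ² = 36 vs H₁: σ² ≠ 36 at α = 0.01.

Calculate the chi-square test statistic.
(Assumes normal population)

df = n - 1 = 40
χ² = (n-1)s²/σ₀² = 40×28.57/36 = 31.7444
Critical values: χ²_{0.995,40} = 20.707, χ²_{0.005,40} = 66.766
Rejection region: χ² < 20.707 or χ² > 66.766
Decision: fail to reject H₀

Answer: χ² = 31.7444, fail to reject H₀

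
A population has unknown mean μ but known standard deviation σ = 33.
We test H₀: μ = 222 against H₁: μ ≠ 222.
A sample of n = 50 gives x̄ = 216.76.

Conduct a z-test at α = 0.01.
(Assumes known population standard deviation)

Answer: z = -1.1228, fail to reject H₀

Derivation:
Standard error: SE = σ/√n = 33/√50 = 4.6669
z-statistic: z = (x̄ - μ₀)/SE = (216.76 - 222)/4.6669 = -1.1228
Critical value: ±2.576
p-value = 0.2615
Decision: fail to reject H₀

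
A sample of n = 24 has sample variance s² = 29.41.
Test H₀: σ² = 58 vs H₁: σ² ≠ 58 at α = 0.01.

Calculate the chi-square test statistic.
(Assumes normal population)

df = n - 1 = 23
χ² = (n-1)s²/σ₀² = 23×29.41/58 = 11.6626
Critical values: χ²_{0.995,23} = 9.260, χ²_{0.005,23} = 44.181
Rejection region: χ² < 9.260 or χ² > 44.181
Decision: fail to reject H₀

Answer: χ² = 11.6626, fail to reject H₀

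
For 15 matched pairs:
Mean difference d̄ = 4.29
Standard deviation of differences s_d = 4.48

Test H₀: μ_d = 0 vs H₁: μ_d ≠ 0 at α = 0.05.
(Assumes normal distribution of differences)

Answer: t = 3.7088, reject H₀

Derivation:
df = n - 1 = 14
SE = s_d/√n = 4.48/√15 = 1.1567
t = d̄/SE = 4.29/1.1567 = 3.7088
Critical value: t_{0.025,14} = ±2.145
p-value ≈ 0.0023
Decision: reject H₀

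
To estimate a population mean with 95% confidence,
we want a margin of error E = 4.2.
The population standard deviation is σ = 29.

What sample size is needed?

Answer: n = 184

Derivation:
z_0.025 = 1.960
n = (z×σ/E)² = (1.960×29/4.2)²
n = 183.1511
Round up: n = 184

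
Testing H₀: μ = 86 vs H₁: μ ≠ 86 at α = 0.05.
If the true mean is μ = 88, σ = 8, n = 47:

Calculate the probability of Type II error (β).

SE = σ/√n = 8/√47 = 1.1669
Critical values: μ₀ ± z_0.025×SE = 86 ± 1.960×1.1669
Acceptance region: (83.7129, 88.2871)
Under H₁ (μ = 88): z_high = (88.2871 - 88)/1.1669 = 0.2460, z_low = (83.7129 - 88)/1.1669 = -3.6739
β = P(not reject | H₁) = Φ(0.2460) - Φ(-3.6739) ≈ 0.5970

Answer: β ≈ 0.5970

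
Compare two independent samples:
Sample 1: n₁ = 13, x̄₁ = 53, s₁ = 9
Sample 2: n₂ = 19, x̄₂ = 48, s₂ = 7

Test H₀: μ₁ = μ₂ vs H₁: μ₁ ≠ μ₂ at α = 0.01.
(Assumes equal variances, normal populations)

Answer: t = 1.7670, fail to reject H₀

Derivation:
Pooled variance: s²_p = [12×9² + 18×7²]/(30) = 61.8000
s_p = 7.8613
SE = s_p×√(1/n₁ + 1/n₂) = 7.8613×√(1/13 + 1/19) = 2.8296
t = (x̄₁ - x̄₂)/SE = (53 - 48)/2.8296 = 1.7670
df = 30, t-critical = ±2.750
Decision: fail to reject H₀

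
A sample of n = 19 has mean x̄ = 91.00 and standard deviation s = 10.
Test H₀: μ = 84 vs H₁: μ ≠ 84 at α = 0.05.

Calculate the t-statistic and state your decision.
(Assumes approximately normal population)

Answer: t = 3.0512, reject H₀

Derivation:
df = n - 1 = 18
SE = s/√n = 10/√19 = 2.2942
t = (x̄ - μ₀)/SE = (91.00 - 84)/2.2942 = 3.0512
Critical value: t_{0.025,18} = ±2.101
p-value ≈ 0.0069
Decision: reject H₀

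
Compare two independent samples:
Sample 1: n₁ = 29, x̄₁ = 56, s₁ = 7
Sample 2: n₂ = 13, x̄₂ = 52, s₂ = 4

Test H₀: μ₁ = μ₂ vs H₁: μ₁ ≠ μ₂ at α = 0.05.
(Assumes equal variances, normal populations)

Pooled variance: s²_p = [28×7² + 12×4²]/(40) = 39.1000
s_p = 6.2530
SE = s_p×√(1/n₁ + 1/n₂) = 6.2530×√(1/29 + 1/13) = 2.0871
t = (x̄₁ - x̄₂)/SE = (56 - 52)/2.0871 = 1.9165
df = 40, t-critical = ±2.021
Decision: fail to reject H₀

Answer: t = 1.9165, fail to reject H₀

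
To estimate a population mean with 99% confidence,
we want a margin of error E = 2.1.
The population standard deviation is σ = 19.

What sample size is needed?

Answer: n = 544

Derivation:
z_0.005 = 2.576
n = (z×σ/E)² = (2.576×19/2.1)²
n = 543.2007
Round up: n = 544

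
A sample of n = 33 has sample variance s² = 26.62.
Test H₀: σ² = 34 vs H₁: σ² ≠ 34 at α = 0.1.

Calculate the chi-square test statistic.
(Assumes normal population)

Answer: χ² = 25.0541, fail to reject H₀

Derivation:
df = n - 1 = 32
χ² = (n-1)s²/σ₀² = 32×26.62/34 = 25.0541
Critical values: χ²_{0.95,32} = 20.072, χ²_{0.05,32} = 46.194
Rejection region: χ² < 20.072 or χ² > 46.194
Decision: fail to reject H₀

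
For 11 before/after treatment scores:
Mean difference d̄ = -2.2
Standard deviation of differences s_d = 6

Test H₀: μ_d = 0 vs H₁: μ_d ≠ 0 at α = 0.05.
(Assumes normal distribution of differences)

df = n - 1 = 10
SE = s_d/√n = 6/√11 = 1.8091
t = d̄/SE = -2.2/1.8091 = -1.2161
Critical value: t_{0.025,10} = ±2.228
p-value ≈ 0.2519
Decision: fail to reject H₀

Answer: t = -1.2161, fail to reject H₀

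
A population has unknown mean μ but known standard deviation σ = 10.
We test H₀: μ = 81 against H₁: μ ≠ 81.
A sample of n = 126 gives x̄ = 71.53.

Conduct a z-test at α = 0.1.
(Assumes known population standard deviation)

Standard error: SE = σ/√n = 10/√126 = 0.8909
z-statistic: z = (x̄ - μ₀)/SE = (71.53 - 81)/0.8909 = -10.6297
Critical value: ±1.645
p-value < 0.0001
Decision: reject H₀

Answer: z = -10.6297, reject H₀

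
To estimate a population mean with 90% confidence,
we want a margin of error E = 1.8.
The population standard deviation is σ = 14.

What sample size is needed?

z_0.05 = 1.645
n = (z×σ/E)² = (1.645×14/1.8)²
n = 163.6978
Round up: n = 164

Answer: n = 164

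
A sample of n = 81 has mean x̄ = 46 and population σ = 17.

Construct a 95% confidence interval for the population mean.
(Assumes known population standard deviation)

Confidence level: 95%, α = 0.05
z_0.025 = 1.960
SE = σ/√n = 17/√81 = 1.8889
Margin of error = 1.960 × 1.8889 = 3.7022
CI: x̄ ± margin = 46 ± 3.7022
CI: (42.2978, 49.7022)

Answer: (42.2978, 49.7022)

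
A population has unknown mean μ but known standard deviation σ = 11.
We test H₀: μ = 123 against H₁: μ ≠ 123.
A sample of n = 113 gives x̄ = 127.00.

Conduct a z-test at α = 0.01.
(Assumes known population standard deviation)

Answer: z = 3.8655, reject H₀

Derivation:
Standard error: SE = σ/√n = 11/√113 = 1.0348
z-statistic: z = (x̄ - μ₀)/SE = (127.00 - 123)/1.0348 = 3.8655
Critical value: ±2.576
p-value = 0.0001
Decision: reject H₀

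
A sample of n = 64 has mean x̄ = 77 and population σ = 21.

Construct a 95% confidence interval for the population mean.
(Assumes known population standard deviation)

Answer: (71.8550, 82.1450)

Derivation:
Confidence level: 95%, α = 0.05
z_0.025 = 1.960
SE = σ/√n = 21/√64 = 2.6250
Margin of error = 1.960 × 2.6250 = 5.1450
CI: x̄ ± margin = 77 ± 5.1450
CI: (71.8550, 82.1450)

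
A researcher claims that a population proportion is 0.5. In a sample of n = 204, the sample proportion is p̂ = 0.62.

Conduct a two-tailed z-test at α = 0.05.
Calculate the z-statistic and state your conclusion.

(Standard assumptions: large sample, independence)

Answer: z = 3.4279, reject H₀

Derivation:
H₀: p = 0.5, H₁: p ≠ 0.5
Standard error: SE = √(p₀(1-p₀)/n) = √(0.5×0.5/204) = 0.035007
z-statistic: z = (p̂ - p₀)/SE = (0.62 - 0.5)/0.035007 = 3.4279
Critical value: z_0.025 = ±1.960
p-value = 0.0006
Decision: reject H₀ at α = 0.05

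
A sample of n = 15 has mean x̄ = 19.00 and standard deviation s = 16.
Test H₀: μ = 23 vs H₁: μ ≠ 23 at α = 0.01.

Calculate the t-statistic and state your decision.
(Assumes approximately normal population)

df = n - 1 = 14
SE = s/√n = 16/√15 = 4.1312
t = (x̄ - μ₀)/SE = (19.00 - 23)/4.1312 = -0.9682
Critical value: t_{0.005,14} = ±2.977
p-value ≈ 0.3494
Decision: fail to reject H₀

Answer: t = -0.9682, fail to reject H₀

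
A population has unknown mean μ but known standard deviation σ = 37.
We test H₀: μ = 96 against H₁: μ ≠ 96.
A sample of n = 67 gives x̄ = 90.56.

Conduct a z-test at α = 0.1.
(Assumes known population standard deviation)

Standard error: SE = σ/√n = 37/√67 = 4.5203
z-statistic: z = (x̄ - μ₀)/SE = (90.56 - 96)/4.5203 = -1.2035
Critical value: ±1.645
p-value = 0.2288
Decision: fail to reject H₀

Answer: z = -1.2035, fail to reject H₀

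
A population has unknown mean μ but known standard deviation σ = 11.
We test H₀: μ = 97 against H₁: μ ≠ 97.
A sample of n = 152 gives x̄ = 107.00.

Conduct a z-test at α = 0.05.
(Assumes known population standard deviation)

Answer: z = 11.2082, reject H₀

Derivation:
Standard error: SE = σ/√n = 11/√152 = 0.8922
z-statistic: z = (x̄ - μ₀)/SE = (107.00 - 97)/0.8922 = 11.2082
Critical value: ±1.960
p-value < 0.0001
Decision: reject H₀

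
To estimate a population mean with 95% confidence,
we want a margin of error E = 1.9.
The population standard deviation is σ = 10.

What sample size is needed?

Answer: n = 107

Derivation:
z_0.025 = 1.960
n = (z×σ/E)² = (1.960×10/1.9)²
n = 106.4155
Round up: n = 107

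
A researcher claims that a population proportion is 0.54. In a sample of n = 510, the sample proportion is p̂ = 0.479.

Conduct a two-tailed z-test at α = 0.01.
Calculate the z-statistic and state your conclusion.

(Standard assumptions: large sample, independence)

H₀: p = 0.54, H₁: p ≠ 0.54
Standard error: SE = √(p₀(1-p₀)/n) = √(0.54×0.46/510) = 0.022069
z-statistic: z = (p̂ - p₀)/SE = (0.479 - 0.54)/0.022069 = -2.7641
Critical value: z_0.005 = ±2.576
p-value = 0.0057
Decision: reject H₀ at α = 0.01

Answer: z = -2.7641, reject H₀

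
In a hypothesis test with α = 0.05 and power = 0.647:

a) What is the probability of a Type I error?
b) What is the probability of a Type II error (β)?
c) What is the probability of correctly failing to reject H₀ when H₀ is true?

Answer: a) 0.05, b) 0.353, c) 0.95

Derivation:
a) Type I error probability = α = 0.05
b) Power = P(reject H₀ | H₁ true) = 1 - β = 0.647, so Type II error probability = β = 1 - Power = 0.353
c) P(fail to reject H₀ | H₀ true) = 1 - α = 0.95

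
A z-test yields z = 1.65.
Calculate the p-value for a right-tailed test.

Answer: p-value ≈ 0.0495

Derivation:
For z = 1.65:
p = P(Z > 1.65) = 1 - Φ(1.65) = 0.0495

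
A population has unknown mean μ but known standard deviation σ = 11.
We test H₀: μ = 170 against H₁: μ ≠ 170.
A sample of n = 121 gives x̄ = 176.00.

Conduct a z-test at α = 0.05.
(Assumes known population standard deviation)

Standard error: SE = σ/√n = 11/√121 = 1.0000
z-statistic: z = (x̄ - μ₀)/SE = (176.00 - 170)/1.0000 = 6.0000
Critical value: ±1.960
p-value < 0.0001
Decision: reject H₀

Answer: z = 6.0000, reject H₀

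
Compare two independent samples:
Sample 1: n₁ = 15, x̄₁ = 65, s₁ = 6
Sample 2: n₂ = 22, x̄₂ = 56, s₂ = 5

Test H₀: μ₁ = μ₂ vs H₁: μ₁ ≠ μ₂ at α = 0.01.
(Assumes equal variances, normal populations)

Pooled variance: s²_p = [14×6² + 21×5²]/(35) = 29.4000
s_p = 5.4222
SE = s_p×√(1/n₁ + 1/n₂) = 5.4222×√(1/15 + 1/22) = 1.8156
t = (x̄₁ - x̄₂)/SE = (65 - 56)/1.8156 = 4.9570
df = 35, t-critical = ±2.724
Decision: reject H₀

Answer: t = 4.9570, reject H₀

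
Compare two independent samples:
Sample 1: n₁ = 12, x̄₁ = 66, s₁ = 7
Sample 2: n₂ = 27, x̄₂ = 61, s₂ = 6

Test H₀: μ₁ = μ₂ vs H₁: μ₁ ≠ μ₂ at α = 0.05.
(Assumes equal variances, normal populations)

Pooled variance: s²_p = [11×7² + 26×6²]/(37) = 39.8649
s_p = 6.3139
SE = s_p×√(1/n₁ + 1/n₂) = 6.3139×√(1/12 + 1/27) = 2.1906
t = (x̄₁ - x̄₂)/SE = (66 - 61)/2.1906 = 2.2825
df = 37, t-critical = ±2.026
Decision: reject H₀

Answer: t = 2.2825, reject H₀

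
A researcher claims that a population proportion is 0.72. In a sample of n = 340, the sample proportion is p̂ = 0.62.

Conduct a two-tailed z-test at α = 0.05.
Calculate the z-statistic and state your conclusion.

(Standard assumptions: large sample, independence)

Answer: z = -4.1068, reject H₀

Derivation:
H₀: p = 0.72, H₁: p ≠ 0.72
Standard error: SE = √(p₀(1-p₀)/n) = √(0.72×0.28/340) = 0.024350
z-statistic: z = (p̂ - p₀)/SE = (0.62 - 0.72)/0.024350 = -4.1068
Critical value: z_0.025 = ±1.960
p-value < 0.0001
Decision: reject H₀ at α = 0.05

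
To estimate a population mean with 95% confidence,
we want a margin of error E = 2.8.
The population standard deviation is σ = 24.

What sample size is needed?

z_0.025 = 1.960
n = (z×σ/E)² = (1.960×24/2.8)²
n = 282.2400
Round up: n = 283

Answer: n = 283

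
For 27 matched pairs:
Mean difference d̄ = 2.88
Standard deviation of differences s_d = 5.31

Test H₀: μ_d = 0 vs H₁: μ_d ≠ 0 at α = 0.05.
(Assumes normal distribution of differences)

df = n - 1 = 26
SE = s_d/√n = 5.31/√27 = 1.0219
t = d̄/SE = 2.88/1.0219 = 2.8183
Critical value: t_{0.025,26} = ±2.056
p-value ≈ 0.0091
Decision: reject H₀

Answer: t = 2.8183, reject H₀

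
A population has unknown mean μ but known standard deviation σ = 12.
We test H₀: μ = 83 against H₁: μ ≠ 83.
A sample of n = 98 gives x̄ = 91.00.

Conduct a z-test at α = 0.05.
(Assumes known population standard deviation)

Answer: z = 6.5996, reject H₀

Derivation:
Standard error: SE = σ/√n = 12/√98 = 1.2122
z-statistic: z = (x̄ - μ₀)/SE = (91.00 - 83)/1.2122 = 6.5996
Critical value: ±1.960
p-value < 0.0001
Decision: reject H₀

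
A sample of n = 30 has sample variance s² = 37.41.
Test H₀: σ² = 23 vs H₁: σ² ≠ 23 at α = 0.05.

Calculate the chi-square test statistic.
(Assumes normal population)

Answer: χ² = 47.1691, reject H₀

Derivation:
df = n - 1 = 29
χ² = (n-1)s²/σ₀² = 29×37.41/23 = 47.1691
Critical values: χ²_{0.975,29} = 16.047, χ²_{0.025,29} = 45.722
Rejection region: χ² < 16.047 or χ² > 45.722
Decision: reject H₀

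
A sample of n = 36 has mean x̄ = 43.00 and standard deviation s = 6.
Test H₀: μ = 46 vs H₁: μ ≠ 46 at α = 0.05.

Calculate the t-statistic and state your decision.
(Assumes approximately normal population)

Answer: t = -3.0000, reject H₀

Derivation:
df = n - 1 = 35
SE = s/√n = 6/√36 = 1.0000
t = (x̄ - μ₀)/SE = (43.00 - 46)/1.0000 = -3.0000
Critical value: t_{0.025,35} = ±2.030
p-value ≈ 0.0049
Decision: reject H₀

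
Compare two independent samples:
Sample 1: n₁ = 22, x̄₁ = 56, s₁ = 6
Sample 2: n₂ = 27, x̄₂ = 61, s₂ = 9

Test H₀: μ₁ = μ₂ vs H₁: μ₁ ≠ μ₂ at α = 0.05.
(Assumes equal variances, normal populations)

Pooled variance: s²_p = [21×6² + 26×9²]/(47) = 60.8936
s_p = 7.8034
SE = s_p×√(1/n₁ + 1/n₂) = 7.8034×√(1/22 + 1/27) = 2.2412
t = (x̄₁ - x̄₂)/SE = (56 - 61)/2.2412 = -2.2309
df = 47, t-critical = ±2.012
Decision: reject H₀

Answer: t = -2.2309, reject H₀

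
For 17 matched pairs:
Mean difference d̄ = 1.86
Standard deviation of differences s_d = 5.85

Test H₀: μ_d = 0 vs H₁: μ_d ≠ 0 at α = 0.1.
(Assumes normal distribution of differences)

Answer: t = 1.3110, fail to reject H₀

Derivation:
df = n - 1 = 16
SE = s_d/√n = 5.85/√17 = 1.4188
t = d̄/SE = 1.86/1.4188 = 1.3110
Critical value: t_{0.05,16} = ±1.746
p-value ≈ 0.2084
Decision: fail to reject H₀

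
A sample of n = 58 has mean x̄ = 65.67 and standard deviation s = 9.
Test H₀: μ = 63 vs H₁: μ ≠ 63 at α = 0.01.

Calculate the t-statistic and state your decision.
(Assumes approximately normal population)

df = n - 1 = 57
SE = s/√n = 9/√58 = 1.1818
t = (x̄ - μ₀)/SE = (65.67 - 63)/1.1818 = 2.2593
Critical value: t_{0.005,57} = ±2.665
p-value ≈ 0.0277
Decision: fail to reject H₀

Answer: t = 2.2593, fail to reject H₀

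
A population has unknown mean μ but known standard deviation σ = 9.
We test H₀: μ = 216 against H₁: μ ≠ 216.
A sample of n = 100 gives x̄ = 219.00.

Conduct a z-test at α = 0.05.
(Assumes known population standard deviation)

Standard error: SE = σ/√n = 9/√100 = 0.9000
z-statistic: z = (x̄ - μ₀)/SE = (219.00 - 216)/0.9000 = 3.3333
Critical value: ±1.960
p-value = 0.0009
Decision: reject H₀

Answer: z = 3.3333, reject H₀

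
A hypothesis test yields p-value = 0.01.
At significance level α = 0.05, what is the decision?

Compare p-value to α:
0.01 < 0.05
Decision: reject H₀

Answer: reject H₀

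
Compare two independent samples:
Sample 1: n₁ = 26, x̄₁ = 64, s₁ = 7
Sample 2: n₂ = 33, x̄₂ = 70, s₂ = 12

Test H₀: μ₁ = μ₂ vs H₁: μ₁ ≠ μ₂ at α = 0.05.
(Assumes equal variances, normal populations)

Answer: t = -2.2618, reject H₀

Derivation:
Pooled variance: s²_p = [25×7² + 32×12²]/(57) = 102.3333
s_p = 10.1160
SE = s_p×√(1/n₁ + 1/n₂) = 10.1160×√(1/26 + 1/33) = 2.6527
t = (x̄₁ - x̄₂)/SE = (64 - 70)/2.6527 = -2.2618
df = 57, t-critical = ±2.002
Decision: reject H₀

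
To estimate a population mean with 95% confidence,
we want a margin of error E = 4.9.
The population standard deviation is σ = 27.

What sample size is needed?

Answer: n = 117

Derivation:
z_0.025 = 1.960
n = (z×σ/E)² = (1.960×27/4.9)²
n = 116.6400
Round up: n = 117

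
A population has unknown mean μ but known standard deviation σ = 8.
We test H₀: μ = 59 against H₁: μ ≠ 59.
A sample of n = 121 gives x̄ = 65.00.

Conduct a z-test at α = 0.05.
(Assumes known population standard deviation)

Standard error: SE = σ/√n = 8/√121 = 0.7273
z-statistic: z = (x̄ - μ₀)/SE = (65.00 - 59)/0.7273 = 8.2497
Critical value: ±1.960
p-value < 0.0001
Decision: reject H₀

Answer: z = 8.2497, reject H₀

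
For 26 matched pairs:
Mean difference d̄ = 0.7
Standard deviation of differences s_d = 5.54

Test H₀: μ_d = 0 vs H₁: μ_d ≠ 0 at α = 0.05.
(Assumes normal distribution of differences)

df = n - 1 = 25
SE = s_d/√n = 5.54/√26 = 1.0865
t = d̄/SE = 0.7/1.0865 = 0.6443
Critical value: t_{0.025,25} = ±2.060
p-value ≈ 0.5252
Decision: fail to reject H₀

Answer: t = 0.6443, fail to reject H₀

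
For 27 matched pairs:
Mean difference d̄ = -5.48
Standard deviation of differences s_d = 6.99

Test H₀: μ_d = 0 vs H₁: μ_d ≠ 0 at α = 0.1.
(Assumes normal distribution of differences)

df = n - 1 = 26
SE = s_d/√n = 6.99/√27 = 1.3452
t = d̄/SE = -5.48/1.3452 = -4.0737
Critical value: t_{0.05,26} = ±1.706
p-value ≈ 0.0004
Decision: reject H₀

Answer: t = -4.0737, reject H₀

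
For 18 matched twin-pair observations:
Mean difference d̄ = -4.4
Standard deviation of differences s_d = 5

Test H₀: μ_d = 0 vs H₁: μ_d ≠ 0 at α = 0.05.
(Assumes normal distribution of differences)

df = n - 1 = 17
SE = s_d/√n = 5/√18 = 1.1785
t = d̄/SE = -4.4/1.1785 = -3.7336
Critical value: t_{0.025,17} = ±2.110
p-value ≈ 0.0017
Decision: reject H₀

Answer: t = -3.7336, reject H₀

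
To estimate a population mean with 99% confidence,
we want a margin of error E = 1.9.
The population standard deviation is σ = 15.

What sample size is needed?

Answer: n = 414

Derivation:
z_0.005 = 2.576
n = (z×σ/E)² = (2.576×15/1.9)²
n = 413.5871
Round up: n = 414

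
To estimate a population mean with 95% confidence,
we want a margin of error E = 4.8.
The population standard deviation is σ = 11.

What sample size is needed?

Answer: n = 21

Derivation:
z_0.025 = 1.960
n = (z×σ/E)² = (1.960×11/4.8)²
n = 20.1751
Round up: n = 21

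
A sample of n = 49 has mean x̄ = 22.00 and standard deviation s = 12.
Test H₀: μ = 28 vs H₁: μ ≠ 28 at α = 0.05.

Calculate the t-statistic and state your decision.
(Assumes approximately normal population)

Answer: t = -3.5000, reject H₀

Derivation:
df = n - 1 = 48
SE = s/√n = 12/√49 = 1.7143
t = (x̄ - μ₀)/SE = (22.00 - 28)/1.7143 = -3.5000
Critical value: t_{0.025,48} = ±2.011
p-value ≈ 0.0010
Decision: reject H₀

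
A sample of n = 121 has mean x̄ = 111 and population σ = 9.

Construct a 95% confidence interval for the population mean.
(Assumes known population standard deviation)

Answer: (109.3963, 112.6037)

Derivation:
Confidence level: 95%, α = 0.05
z_0.025 = 1.960
SE = σ/√n = 9/√121 = 0.8182
Margin of error = 1.960 × 0.8182 = 1.6037
CI: x̄ ± margin = 111 ± 1.6037
CI: (109.3963, 112.6037)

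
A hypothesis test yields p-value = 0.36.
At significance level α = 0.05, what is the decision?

Answer: fail to reject H₀

Derivation:
Compare p-value to α:
0.36 ≥ 0.05
Decision: fail to reject H₀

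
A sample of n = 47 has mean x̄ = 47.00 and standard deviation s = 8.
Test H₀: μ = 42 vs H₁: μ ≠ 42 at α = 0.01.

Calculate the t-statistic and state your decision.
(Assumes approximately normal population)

Answer: t = 4.2849, reject H₀

Derivation:
df = n - 1 = 46
SE = s/√n = 8/√47 = 1.1669
t = (x̄ - μ₀)/SE = (47.00 - 42)/1.1669 = 4.2849
Critical value: t_{0.005,46} = ±2.687
p-value ≈ 0.0001
Decision: reject H₀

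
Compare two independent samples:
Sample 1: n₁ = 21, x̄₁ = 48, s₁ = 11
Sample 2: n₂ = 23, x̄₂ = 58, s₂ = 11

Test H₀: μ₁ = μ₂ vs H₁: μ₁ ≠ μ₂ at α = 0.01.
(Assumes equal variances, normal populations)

Pooled variance: s²_p = [20×11² + 22×11²]/(42) = 121.0000
s_p = 11.0000
SE = s_p×√(1/n₁ + 1/n₂) = 11.0000×√(1/21 + 1/23) = 3.3201
t = (x̄₁ - x̄₂)/SE = (48 - 58)/3.3201 = -3.0120
df = 42, t-critical = ±2.698
Decision: reject H₀

Answer: t = -3.0120, reject H₀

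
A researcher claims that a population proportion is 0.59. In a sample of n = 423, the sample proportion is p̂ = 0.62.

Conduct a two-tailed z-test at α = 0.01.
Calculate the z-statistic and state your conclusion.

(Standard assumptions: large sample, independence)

Answer: z = 1.2545, fail to reject H₀

Derivation:
H₀: p = 0.59, H₁: p ≠ 0.59
Standard error: SE = √(p₀(1-p₀)/n) = √(0.59×0.41/423) = 0.023914
z-statistic: z = (p̂ - p₀)/SE = (0.62 - 0.59)/0.023914 = 1.2545
Critical value: z_0.005 = ±2.576
p-value = 0.2097
Decision: fail to reject H₀ at α = 0.01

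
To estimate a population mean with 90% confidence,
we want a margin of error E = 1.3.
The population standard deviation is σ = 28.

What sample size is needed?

Answer: n = 1256

Derivation:
z_0.05 = 1.645
n = (z×σ/E)² = (1.645×28/1.3)²
n = 1255.3394
Round up: n = 1256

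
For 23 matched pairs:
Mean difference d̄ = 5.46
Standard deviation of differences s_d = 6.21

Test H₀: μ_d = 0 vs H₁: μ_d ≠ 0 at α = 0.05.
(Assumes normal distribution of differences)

df = n - 1 = 22
SE = s_d/√n = 6.21/√23 = 1.2949
t = d̄/SE = 5.46/1.2949 = 4.2165
Critical value: t_{0.025,22} = ±2.074
p-value ≈ 0.0004
Decision: reject H₀

Answer: t = 4.2165, reject H₀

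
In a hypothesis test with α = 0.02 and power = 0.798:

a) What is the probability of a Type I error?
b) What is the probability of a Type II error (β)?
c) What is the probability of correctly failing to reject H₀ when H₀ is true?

Answer: a) 0.02, b) 0.202, c) 0.98

Derivation:
a) Type I error probability = α = 0.02
b) Power = P(reject H₀ | H₁ true) = 1 - β = 0.798, so Type II error probability = β = 1 - Power = 0.202
c) P(fail to reject H₀ | H₀ true) = 1 - α = 0.98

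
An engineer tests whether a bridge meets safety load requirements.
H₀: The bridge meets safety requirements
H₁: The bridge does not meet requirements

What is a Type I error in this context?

Answer: Unnecessarily closing a safe bridge for repairs

Derivation:
Type I error (α): Rejecting H₀ when H₀ is true
Type II error (β): Failing to reject H₀ when H₁ is true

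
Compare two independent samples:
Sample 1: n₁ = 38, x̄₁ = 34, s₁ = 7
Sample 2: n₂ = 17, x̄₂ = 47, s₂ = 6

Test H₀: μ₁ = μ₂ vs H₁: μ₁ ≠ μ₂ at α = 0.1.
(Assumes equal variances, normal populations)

Pooled variance: s²_p = [37×7² + 16×6²]/(53) = 45.0755
s_p = 6.7138
SE = s_p×√(1/n₁ + 1/n₂) = 6.7138×√(1/38 + 1/17) = 1.9590
t = (x̄₁ - x̄₂)/SE = (34 - 47)/1.9590 = -6.6360
df = 53, t-critical = ±1.674
Decision: reject H₀

Answer: t = -6.6360, reject H₀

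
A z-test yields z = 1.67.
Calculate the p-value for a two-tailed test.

For z = 1.67:
p = 2×P(Z > |1.67|) = 2×(1 - Φ(1.67)) = 0.0949

Answer: p-value ≈ 0.0949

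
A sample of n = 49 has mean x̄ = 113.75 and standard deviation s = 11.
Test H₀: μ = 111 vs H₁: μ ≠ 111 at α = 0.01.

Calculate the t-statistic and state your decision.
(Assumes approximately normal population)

Answer: t = 1.7500, fail to reject H₀

Derivation:
df = n - 1 = 48
SE = s/√n = 11/√49 = 1.5714
t = (x̄ - μ₀)/SE = (113.75 - 111)/1.5714 = 1.7500
Critical value: t_{0.005,48} = ±2.682
p-value ≈ 0.0865
Decision: fail to reject H₀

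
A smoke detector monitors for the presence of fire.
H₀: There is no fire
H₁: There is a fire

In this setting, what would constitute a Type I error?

Type I error: rejecting H₀ when it is actually true (false positive).
Type II error: failing to reject H₀ when H₁ is actually true (false negative).

Answer: The alarm sounds when there is no fire (false alarm)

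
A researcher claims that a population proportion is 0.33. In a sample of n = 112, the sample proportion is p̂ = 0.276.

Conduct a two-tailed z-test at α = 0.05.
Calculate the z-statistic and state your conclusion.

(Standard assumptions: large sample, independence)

Answer: z = -1.2154, fail to reject H₀

Derivation:
H₀: p = 0.33, H₁: p ≠ 0.33
Standard error: SE = √(p₀(1-p₀)/n) = √(0.33×0.67/112) = 0.044431
z-statistic: z = (p̂ - p₀)/SE = (0.276 - 0.33)/0.044431 = -1.2154
Critical value: z_0.025 = ±1.960
p-value = 0.2242
Decision: fail to reject H₀ at α = 0.05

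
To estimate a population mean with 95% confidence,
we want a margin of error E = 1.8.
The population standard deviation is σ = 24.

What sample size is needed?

z_0.025 = 1.960
n = (z×σ/E)² = (1.960×24/1.8)²
n = 682.9511
Round up: n = 683

Answer: n = 683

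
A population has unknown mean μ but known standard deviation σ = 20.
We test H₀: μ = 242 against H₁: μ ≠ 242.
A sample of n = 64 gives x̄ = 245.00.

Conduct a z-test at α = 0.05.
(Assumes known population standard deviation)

Answer: z = 1.2000, fail to reject H₀

Derivation:
Standard error: SE = σ/√n = 20/√64 = 2.5000
z-statistic: z = (x̄ - μ₀)/SE = (245.00 - 242)/2.5000 = 1.2000
Critical value: ±1.960
p-value = 0.2301
Decision: fail to reject H₀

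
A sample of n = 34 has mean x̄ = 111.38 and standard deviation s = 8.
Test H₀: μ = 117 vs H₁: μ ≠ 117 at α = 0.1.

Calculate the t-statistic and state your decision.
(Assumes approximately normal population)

df = n - 1 = 33
SE = s/√n = 8/√34 = 1.3720
t = (x̄ - μ₀)/SE = (111.38 - 117)/1.3720 = -4.0962
Critical value: t_{0.05,33} = ±1.692
p-value ≈ 0.0003
Decision: reject H₀

Answer: t = -4.0962, reject H₀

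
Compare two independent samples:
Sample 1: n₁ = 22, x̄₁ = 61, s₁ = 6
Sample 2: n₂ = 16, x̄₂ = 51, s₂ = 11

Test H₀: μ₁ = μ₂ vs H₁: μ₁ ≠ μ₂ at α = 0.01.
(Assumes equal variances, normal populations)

Pooled variance: s²_p = [21×6² + 15×11²]/(36) = 71.4167
s_p = 8.4508
SE = s_p×√(1/n₁ + 1/n₂) = 8.4508×√(1/22 + 1/16) = 2.7766
t = (x̄₁ - x̄₂)/SE = (61 - 51)/2.7766 = 3.6015
df = 36, t-critical = ±2.719
Decision: reject H₀

Answer: t = 3.6015, reject H₀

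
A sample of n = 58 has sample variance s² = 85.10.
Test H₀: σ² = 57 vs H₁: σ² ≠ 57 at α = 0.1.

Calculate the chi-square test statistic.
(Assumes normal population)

df = n - 1 = 57
χ² = (n-1)s²/σ₀² = 57×85.10/57 = 85.1000
Critical values: χ²_{0.95,57} = 40.646, χ²_{0.05,57} = 75.624
Rejection region: χ² < 40.646 or χ² > 75.624
Decision: reject H₀

Answer: χ² = 85.1000, reject H₀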